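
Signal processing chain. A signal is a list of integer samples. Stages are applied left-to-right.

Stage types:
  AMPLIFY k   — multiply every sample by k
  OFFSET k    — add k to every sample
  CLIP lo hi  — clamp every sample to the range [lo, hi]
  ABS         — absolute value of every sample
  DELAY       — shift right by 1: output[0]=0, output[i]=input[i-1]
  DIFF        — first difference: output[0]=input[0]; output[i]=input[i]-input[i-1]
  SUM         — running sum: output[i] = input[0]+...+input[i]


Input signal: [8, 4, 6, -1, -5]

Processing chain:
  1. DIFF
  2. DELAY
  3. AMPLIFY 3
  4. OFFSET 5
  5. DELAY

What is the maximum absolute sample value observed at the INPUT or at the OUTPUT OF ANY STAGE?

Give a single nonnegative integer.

Input: [8, 4, 6, -1, -5] (max |s|=8)
Stage 1 (DIFF): s[0]=8, 4-8=-4, 6-4=2, -1-6=-7, -5--1=-4 -> [8, -4, 2, -7, -4] (max |s|=8)
Stage 2 (DELAY): [0, 8, -4, 2, -7] = [0, 8, -4, 2, -7] -> [0, 8, -4, 2, -7] (max |s|=8)
Stage 3 (AMPLIFY 3): 0*3=0, 8*3=24, -4*3=-12, 2*3=6, -7*3=-21 -> [0, 24, -12, 6, -21] (max |s|=24)
Stage 4 (OFFSET 5): 0+5=5, 24+5=29, -12+5=-7, 6+5=11, -21+5=-16 -> [5, 29, -7, 11, -16] (max |s|=29)
Stage 5 (DELAY): [0, 5, 29, -7, 11] = [0, 5, 29, -7, 11] -> [0, 5, 29, -7, 11] (max |s|=29)
Overall max amplitude: 29

Answer: 29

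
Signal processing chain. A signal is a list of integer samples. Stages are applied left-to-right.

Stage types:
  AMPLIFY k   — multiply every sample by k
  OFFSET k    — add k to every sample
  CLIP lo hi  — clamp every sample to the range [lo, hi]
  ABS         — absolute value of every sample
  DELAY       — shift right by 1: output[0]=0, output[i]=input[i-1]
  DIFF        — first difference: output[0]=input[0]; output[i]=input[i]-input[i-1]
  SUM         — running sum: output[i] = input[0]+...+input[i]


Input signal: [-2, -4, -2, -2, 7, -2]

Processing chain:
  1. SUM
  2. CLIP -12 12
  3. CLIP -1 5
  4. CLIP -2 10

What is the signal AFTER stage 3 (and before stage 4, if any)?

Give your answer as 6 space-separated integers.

Answer: -1 -1 -1 -1 -1 -1

Derivation:
Input: [-2, -4, -2, -2, 7, -2]
Stage 1 (SUM): sum[0..0]=-2, sum[0..1]=-6, sum[0..2]=-8, sum[0..3]=-10, sum[0..4]=-3, sum[0..5]=-5 -> [-2, -6, -8, -10, -3, -5]
Stage 2 (CLIP -12 12): clip(-2,-12,12)=-2, clip(-6,-12,12)=-6, clip(-8,-12,12)=-8, clip(-10,-12,12)=-10, clip(-3,-12,12)=-3, clip(-5,-12,12)=-5 -> [-2, -6, -8, -10, -3, -5]
Stage 3 (CLIP -1 5): clip(-2,-1,5)=-1, clip(-6,-1,5)=-1, clip(-8,-1,5)=-1, clip(-10,-1,5)=-1, clip(-3,-1,5)=-1, clip(-5,-1,5)=-1 -> [-1, -1, -1, -1, -1, -1]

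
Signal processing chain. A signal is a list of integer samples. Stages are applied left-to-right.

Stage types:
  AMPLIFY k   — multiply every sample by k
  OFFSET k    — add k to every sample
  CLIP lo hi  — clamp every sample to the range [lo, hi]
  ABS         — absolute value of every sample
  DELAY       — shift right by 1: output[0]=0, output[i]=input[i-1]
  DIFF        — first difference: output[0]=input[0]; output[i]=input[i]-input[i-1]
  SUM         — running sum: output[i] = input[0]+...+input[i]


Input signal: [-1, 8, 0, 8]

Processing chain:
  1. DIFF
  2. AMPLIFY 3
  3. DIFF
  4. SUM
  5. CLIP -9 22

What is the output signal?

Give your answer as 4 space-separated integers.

Input: [-1, 8, 0, 8]
Stage 1 (DIFF): s[0]=-1, 8--1=9, 0-8=-8, 8-0=8 -> [-1, 9, -8, 8]
Stage 2 (AMPLIFY 3): -1*3=-3, 9*3=27, -8*3=-24, 8*3=24 -> [-3, 27, -24, 24]
Stage 3 (DIFF): s[0]=-3, 27--3=30, -24-27=-51, 24--24=48 -> [-3, 30, -51, 48]
Stage 4 (SUM): sum[0..0]=-3, sum[0..1]=27, sum[0..2]=-24, sum[0..3]=24 -> [-3, 27, -24, 24]
Stage 5 (CLIP -9 22): clip(-3,-9,22)=-3, clip(27,-9,22)=22, clip(-24,-9,22)=-9, clip(24,-9,22)=22 -> [-3, 22, -9, 22]

Answer: -3 22 -9 22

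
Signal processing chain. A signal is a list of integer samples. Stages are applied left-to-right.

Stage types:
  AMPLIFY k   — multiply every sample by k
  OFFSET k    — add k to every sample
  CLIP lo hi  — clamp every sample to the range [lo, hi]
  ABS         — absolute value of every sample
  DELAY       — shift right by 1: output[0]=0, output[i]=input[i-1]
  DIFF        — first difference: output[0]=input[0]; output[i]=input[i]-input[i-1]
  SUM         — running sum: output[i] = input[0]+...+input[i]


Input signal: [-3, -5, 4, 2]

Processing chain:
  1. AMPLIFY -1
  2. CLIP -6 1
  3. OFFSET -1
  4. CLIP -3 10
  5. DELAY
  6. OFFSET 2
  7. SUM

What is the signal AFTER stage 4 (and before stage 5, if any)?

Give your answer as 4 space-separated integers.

Input: [-3, -5, 4, 2]
Stage 1 (AMPLIFY -1): -3*-1=3, -5*-1=5, 4*-1=-4, 2*-1=-2 -> [3, 5, -4, -2]
Stage 2 (CLIP -6 1): clip(3,-6,1)=1, clip(5,-6,1)=1, clip(-4,-6,1)=-4, clip(-2,-6,1)=-2 -> [1, 1, -4, -2]
Stage 3 (OFFSET -1): 1+-1=0, 1+-1=0, -4+-1=-5, -2+-1=-3 -> [0, 0, -5, -3]
Stage 4 (CLIP -3 10): clip(0,-3,10)=0, clip(0,-3,10)=0, clip(-5,-3,10)=-3, clip(-3,-3,10)=-3 -> [0, 0, -3, -3]

Answer: 0 0 -3 -3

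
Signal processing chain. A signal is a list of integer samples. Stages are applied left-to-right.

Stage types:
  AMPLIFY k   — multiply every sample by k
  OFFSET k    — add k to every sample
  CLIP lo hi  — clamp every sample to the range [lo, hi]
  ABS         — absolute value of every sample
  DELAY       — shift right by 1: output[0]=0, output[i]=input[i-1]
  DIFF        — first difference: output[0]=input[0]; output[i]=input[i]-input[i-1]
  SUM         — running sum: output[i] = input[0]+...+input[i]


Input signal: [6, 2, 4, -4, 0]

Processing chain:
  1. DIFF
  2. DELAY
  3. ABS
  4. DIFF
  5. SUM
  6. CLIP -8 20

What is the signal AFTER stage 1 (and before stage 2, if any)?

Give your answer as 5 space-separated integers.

Answer: 6 -4 2 -8 4

Derivation:
Input: [6, 2, 4, -4, 0]
Stage 1 (DIFF): s[0]=6, 2-6=-4, 4-2=2, -4-4=-8, 0--4=4 -> [6, -4, 2, -8, 4]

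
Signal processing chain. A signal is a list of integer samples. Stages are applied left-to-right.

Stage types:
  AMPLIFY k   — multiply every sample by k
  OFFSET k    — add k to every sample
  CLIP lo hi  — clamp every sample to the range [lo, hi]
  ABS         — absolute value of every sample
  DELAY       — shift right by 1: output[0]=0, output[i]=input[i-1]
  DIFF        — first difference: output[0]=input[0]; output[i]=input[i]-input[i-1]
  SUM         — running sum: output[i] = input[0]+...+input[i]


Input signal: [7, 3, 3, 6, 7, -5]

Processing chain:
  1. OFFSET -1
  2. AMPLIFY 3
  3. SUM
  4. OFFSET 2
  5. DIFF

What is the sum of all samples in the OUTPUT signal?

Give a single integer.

Answer: 47

Derivation:
Input: [7, 3, 3, 6, 7, -5]
Stage 1 (OFFSET -1): 7+-1=6, 3+-1=2, 3+-1=2, 6+-1=5, 7+-1=6, -5+-1=-6 -> [6, 2, 2, 5, 6, -6]
Stage 2 (AMPLIFY 3): 6*3=18, 2*3=6, 2*3=6, 5*3=15, 6*3=18, -6*3=-18 -> [18, 6, 6, 15, 18, -18]
Stage 3 (SUM): sum[0..0]=18, sum[0..1]=24, sum[0..2]=30, sum[0..3]=45, sum[0..4]=63, sum[0..5]=45 -> [18, 24, 30, 45, 63, 45]
Stage 4 (OFFSET 2): 18+2=20, 24+2=26, 30+2=32, 45+2=47, 63+2=65, 45+2=47 -> [20, 26, 32, 47, 65, 47]
Stage 5 (DIFF): s[0]=20, 26-20=6, 32-26=6, 47-32=15, 65-47=18, 47-65=-18 -> [20, 6, 6, 15, 18, -18]
Output sum: 47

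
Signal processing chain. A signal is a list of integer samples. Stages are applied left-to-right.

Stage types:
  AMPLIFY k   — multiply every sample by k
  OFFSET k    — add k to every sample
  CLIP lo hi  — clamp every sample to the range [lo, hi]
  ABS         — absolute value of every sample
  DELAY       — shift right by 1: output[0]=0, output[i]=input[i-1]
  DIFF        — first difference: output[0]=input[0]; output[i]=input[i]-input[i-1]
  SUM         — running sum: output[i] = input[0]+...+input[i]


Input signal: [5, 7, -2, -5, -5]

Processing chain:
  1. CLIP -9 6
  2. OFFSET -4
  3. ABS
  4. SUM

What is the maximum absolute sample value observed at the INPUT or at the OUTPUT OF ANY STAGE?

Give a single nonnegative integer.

Input: [5, 7, -2, -5, -5] (max |s|=7)
Stage 1 (CLIP -9 6): clip(5,-9,6)=5, clip(7,-9,6)=6, clip(-2,-9,6)=-2, clip(-5,-9,6)=-5, clip(-5,-9,6)=-5 -> [5, 6, -2, -5, -5] (max |s|=6)
Stage 2 (OFFSET -4): 5+-4=1, 6+-4=2, -2+-4=-6, -5+-4=-9, -5+-4=-9 -> [1, 2, -6, -9, -9] (max |s|=9)
Stage 3 (ABS): |1|=1, |2|=2, |-6|=6, |-9|=9, |-9|=9 -> [1, 2, 6, 9, 9] (max |s|=9)
Stage 4 (SUM): sum[0..0]=1, sum[0..1]=3, sum[0..2]=9, sum[0..3]=18, sum[0..4]=27 -> [1, 3, 9, 18, 27] (max |s|=27)
Overall max amplitude: 27

Answer: 27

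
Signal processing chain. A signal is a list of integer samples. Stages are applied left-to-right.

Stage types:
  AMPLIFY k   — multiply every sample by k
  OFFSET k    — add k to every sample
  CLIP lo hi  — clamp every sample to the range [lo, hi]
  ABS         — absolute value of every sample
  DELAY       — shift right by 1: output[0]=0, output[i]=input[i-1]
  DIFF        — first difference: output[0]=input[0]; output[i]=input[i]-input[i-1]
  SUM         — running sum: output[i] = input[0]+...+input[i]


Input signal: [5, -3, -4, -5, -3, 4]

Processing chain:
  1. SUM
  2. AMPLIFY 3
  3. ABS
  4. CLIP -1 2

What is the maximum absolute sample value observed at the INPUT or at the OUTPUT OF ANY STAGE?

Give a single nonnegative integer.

Answer: 30

Derivation:
Input: [5, -3, -4, -5, -3, 4] (max |s|=5)
Stage 1 (SUM): sum[0..0]=5, sum[0..1]=2, sum[0..2]=-2, sum[0..3]=-7, sum[0..4]=-10, sum[0..5]=-6 -> [5, 2, -2, -7, -10, -6] (max |s|=10)
Stage 2 (AMPLIFY 3): 5*3=15, 2*3=6, -2*3=-6, -7*3=-21, -10*3=-30, -6*3=-18 -> [15, 6, -6, -21, -30, -18] (max |s|=30)
Stage 3 (ABS): |15|=15, |6|=6, |-6|=6, |-21|=21, |-30|=30, |-18|=18 -> [15, 6, 6, 21, 30, 18] (max |s|=30)
Stage 4 (CLIP -1 2): clip(15,-1,2)=2, clip(6,-1,2)=2, clip(6,-1,2)=2, clip(21,-1,2)=2, clip(30,-1,2)=2, clip(18,-1,2)=2 -> [2, 2, 2, 2, 2, 2] (max |s|=2)
Overall max amplitude: 30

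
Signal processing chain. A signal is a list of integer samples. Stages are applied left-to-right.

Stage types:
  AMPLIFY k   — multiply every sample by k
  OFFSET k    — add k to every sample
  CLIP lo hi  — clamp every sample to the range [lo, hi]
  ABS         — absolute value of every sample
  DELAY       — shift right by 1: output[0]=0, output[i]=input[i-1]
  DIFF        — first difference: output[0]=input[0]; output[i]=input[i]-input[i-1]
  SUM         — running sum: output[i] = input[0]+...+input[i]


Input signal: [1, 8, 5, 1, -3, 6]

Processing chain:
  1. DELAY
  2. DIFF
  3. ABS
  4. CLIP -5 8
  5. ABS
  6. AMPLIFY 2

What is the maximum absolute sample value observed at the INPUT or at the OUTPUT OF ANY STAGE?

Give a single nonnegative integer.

Answer: 14

Derivation:
Input: [1, 8, 5, 1, -3, 6] (max |s|=8)
Stage 1 (DELAY): [0, 1, 8, 5, 1, -3] = [0, 1, 8, 5, 1, -3] -> [0, 1, 8, 5, 1, -3] (max |s|=8)
Stage 2 (DIFF): s[0]=0, 1-0=1, 8-1=7, 5-8=-3, 1-5=-4, -3-1=-4 -> [0, 1, 7, -3, -4, -4] (max |s|=7)
Stage 3 (ABS): |0|=0, |1|=1, |7|=7, |-3|=3, |-4|=4, |-4|=4 -> [0, 1, 7, 3, 4, 4] (max |s|=7)
Stage 4 (CLIP -5 8): clip(0,-5,8)=0, clip(1,-5,8)=1, clip(7,-5,8)=7, clip(3,-5,8)=3, clip(4,-5,8)=4, clip(4,-5,8)=4 -> [0, 1, 7, 3, 4, 4] (max |s|=7)
Stage 5 (ABS): |0|=0, |1|=1, |7|=7, |3|=3, |4|=4, |4|=4 -> [0, 1, 7, 3, 4, 4] (max |s|=7)
Stage 6 (AMPLIFY 2): 0*2=0, 1*2=2, 7*2=14, 3*2=6, 4*2=8, 4*2=8 -> [0, 2, 14, 6, 8, 8] (max |s|=14)
Overall max amplitude: 14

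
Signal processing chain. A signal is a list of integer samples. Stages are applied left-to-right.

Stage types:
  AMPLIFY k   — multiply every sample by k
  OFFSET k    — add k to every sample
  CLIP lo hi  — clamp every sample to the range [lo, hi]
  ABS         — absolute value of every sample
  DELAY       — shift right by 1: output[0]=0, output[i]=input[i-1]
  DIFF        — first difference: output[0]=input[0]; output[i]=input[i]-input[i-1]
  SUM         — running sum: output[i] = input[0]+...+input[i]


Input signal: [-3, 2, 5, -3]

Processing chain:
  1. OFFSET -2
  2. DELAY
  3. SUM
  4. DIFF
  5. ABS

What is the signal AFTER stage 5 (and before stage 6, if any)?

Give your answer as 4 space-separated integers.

Input: [-3, 2, 5, -3]
Stage 1 (OFFSET -2): -3+-2=-5, 2+-2=0, 5+-2=3, -3+-2=-5 -> [-5, 0, 3, -5]
Stage 2 (DELAY): [0, -5, 0, 3] = [0, -5, 0, 3] -> [0, -5, 0, 3]
Stage 3 (SUM): sum[0..0]=0, sum[0..1]=-5, sum[0..2]=-5, sum[0..3]=-2 -> [0, -5, -5, -2]
Stage 4 (DIFF): s[0]=0, -5-0=-5, -5--5=0, -2--5=3 -> [0, -5, 0, 3]
Stage 5 (ABS): |0|=0, |-5|=5, |0|=0, |3|=3 -> [0, 5, 0, 3]

Answer: 0 5 0 3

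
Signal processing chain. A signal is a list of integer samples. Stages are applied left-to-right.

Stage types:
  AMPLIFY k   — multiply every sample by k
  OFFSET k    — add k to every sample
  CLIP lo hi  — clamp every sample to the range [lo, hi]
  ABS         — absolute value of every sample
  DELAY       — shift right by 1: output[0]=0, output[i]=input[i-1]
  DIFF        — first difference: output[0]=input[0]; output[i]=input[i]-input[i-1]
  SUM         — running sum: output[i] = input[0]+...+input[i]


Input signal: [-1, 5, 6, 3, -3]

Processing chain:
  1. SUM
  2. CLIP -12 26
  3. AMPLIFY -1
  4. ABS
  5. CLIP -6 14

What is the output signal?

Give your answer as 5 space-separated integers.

Input: [-1, 5, 6, 3, -3]
Stage 1 (SUM): sum[0..0]=-1, sum[0..1]=4, sum[0..2]=10, sum[0..3]=13, sum[0..4]=10 -> [-1, 4, 10, 13, 10]
Stage 2 (CLIP -12 26): clip(-1,-12,26)=-1, clip(4,-12,26)=4, clip(10,-12,26)=10, clip(13,-12,26)=13, clip(10,-12,26)=10 -> [-1, 4, 10, 13, 10]
Stage 3 (AMPLIFY -1): -1*-1=1, 4*-1=-4, 10*-1=-10, 13*-1=-13, 10*-1=-10 -> [1, -4, -10, -13, -10]
Stage 4 (ABS): |1|=1, |-4|=4, |-10|=10, |-13|=13, |-10|=10 -> [1, 4, 10, 13, 10]
Stage 5 (CLIP -6 14): clip(1,-6,14)=1, clip(4,-6,14)=4, clip(10,-6,14)=10, clip(13,-6,14)=13, clip(10,-6,14)=10 -> [1, 4, 10, 13, 10]

Answer: 1 4 10 13 10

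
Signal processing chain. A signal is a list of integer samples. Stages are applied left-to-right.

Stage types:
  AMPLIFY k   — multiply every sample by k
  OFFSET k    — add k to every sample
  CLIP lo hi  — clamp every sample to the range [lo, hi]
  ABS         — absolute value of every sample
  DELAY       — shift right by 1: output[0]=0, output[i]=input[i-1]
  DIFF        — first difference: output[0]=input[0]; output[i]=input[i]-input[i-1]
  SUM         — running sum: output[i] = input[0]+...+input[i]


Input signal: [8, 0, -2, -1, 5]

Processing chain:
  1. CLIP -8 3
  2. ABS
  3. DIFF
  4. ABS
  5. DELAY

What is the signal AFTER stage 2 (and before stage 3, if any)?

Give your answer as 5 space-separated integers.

Input: [8, 0, -2, -1, 5]
Stage 1 (CLIP -8 3): clip(8,-8,3)=3, clip(0,-8,3)=0, clip(-2,-8,3)=-2, clip(-1,-8,3)=-1, clip(5,-8,3)=3 -> [3, 0, -2, -1, 3]
Stage 2 (ABS): |3|=3, |0|=0, |-2|=2, |-1|=1, |3|=3 -> [3, 0, 2, 1, 3]

Answer: 3 0 2 1 3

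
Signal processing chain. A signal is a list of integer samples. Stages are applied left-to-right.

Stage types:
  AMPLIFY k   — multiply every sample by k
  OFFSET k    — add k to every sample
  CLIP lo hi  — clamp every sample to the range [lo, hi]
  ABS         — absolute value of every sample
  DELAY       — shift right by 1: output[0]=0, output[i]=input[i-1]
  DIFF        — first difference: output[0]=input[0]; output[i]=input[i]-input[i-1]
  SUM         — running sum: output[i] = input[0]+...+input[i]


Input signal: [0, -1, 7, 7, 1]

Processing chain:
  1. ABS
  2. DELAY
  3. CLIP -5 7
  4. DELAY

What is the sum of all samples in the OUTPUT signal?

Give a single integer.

Input: [0, -1, 7, 7, 1]
Stage 1 (ABS): |0|=0, |-1|=1, |7|=7, |7|=7, |1|=1 -> [0, 1, 7, 7, 1]
Stage 2 (DELAY): [0, 0, 1, 7, 7] = [0, 0, 1, 7, 7] -> [0, 0, 1, 7, 7]
Stage 3 (CLIP -5 7): clip(0,-5,7)=0, clip(0,-5,7)=0, clip(1,-5,7)=1, clip(7,-5,7)=7, clip(7,-5,7)=7 -> [0, 0, 1, 7, 7]
Stage 4 (DELAY): [0, 0, 0, 1, 7] = [0, 0, 0, 1, 7] -> [0, 0, 0, 1, 7]
Output sum: 8

Answer: 8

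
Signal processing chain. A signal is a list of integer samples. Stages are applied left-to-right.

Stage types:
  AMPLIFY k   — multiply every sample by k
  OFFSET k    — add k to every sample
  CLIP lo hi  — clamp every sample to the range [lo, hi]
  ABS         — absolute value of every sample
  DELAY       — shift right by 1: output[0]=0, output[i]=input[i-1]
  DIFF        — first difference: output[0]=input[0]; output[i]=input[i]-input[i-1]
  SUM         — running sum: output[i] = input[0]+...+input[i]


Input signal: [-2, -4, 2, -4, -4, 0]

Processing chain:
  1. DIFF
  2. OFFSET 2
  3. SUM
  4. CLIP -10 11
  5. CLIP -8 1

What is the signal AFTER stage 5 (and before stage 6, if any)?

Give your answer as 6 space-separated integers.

Input: [-2, -4, 2, -4, -4, 0]
Stage 1 (DIFF): s[0]=-2, -4--2=-2, 2--4=6, -4-2=-6, -4--4=0, 0--4=4 -> [-2, -2, 6, -6, 0, 4]
Stage 2 (OFFSET 2): -2+2=0, -2+2=0, 6+2=8, -6+2=-4, 0+2=2, 4+2=6 -> [0, 0, 8, -4, 2, 6]
Stage 3 (SUM): sum[0..0]=0, sum[0..1]=0, sum[0..2]=8, sum[0..3]=4, sum[0..4]=6, sum[0..5]=12 -> [0, 0, 8, 4, 6, 12]
Stage 4 (CLIP -10 11): clip(0,-10,11)=0, clip(0,-10,11)=0, clip(8,-10,11)=8, clip(4,-10,11)=4, clip(6,-10,11)=6, clip(12,-10,11)=11 -> [0, 0, 8, 4, 6, 11]
Stage 5 (CLIP -8 1): clip(0,-8,1)=0, clip(0,-8,1)=0, clip(8,-8,1)=1, clip(4,-8,1)=1, clip(6,-8,1)=1, clip(11,-8,1)=1 -> [0, 0, 1, 1, 1, 1]

Answer: 0 0 1 1 1 1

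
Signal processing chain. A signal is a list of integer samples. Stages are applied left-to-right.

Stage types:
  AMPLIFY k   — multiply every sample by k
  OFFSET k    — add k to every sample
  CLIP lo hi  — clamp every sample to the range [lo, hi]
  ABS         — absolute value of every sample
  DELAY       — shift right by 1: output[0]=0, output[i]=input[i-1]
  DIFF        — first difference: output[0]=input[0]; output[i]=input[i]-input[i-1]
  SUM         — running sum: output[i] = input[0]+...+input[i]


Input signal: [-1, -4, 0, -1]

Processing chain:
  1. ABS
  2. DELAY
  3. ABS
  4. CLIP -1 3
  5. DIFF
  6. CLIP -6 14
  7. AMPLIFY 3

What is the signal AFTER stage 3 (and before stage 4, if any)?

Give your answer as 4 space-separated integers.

Answer: 0 1 4 0

Derivation:
Input: [-1, -4, 0, -1]
Stage 1 (ABS): |-1|=1, |-4|=4, |0|=0, |-1|=1 -> [1, 4, 0, 1]
Stage 2 (DELAY): [0, 1, 4, 0] = [0, 1, 4, 0] -> [0, 1, 4, 0]
Stage 3 (ABS): |0|=0, |1|=1, |4|=4, |0|=0 -> [0, 1, 4, 0]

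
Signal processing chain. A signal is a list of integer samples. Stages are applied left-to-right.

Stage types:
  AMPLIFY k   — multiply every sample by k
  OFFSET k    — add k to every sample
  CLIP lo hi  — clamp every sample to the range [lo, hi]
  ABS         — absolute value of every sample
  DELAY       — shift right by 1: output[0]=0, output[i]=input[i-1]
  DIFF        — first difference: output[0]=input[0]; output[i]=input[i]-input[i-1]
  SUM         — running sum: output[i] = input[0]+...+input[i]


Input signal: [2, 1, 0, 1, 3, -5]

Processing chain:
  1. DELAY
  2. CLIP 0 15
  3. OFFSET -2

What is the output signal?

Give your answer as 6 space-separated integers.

Input: [2, 1, 0, 1, 3, -5]
Stage 1 (DELAY): [0, 2, 1, 0, 1, 3] = [0, 2, 1, 0, 1, 3] -> [0, 2, 1, 0, 1, 3]
Stage 2 (CLIP 0 15): clip(0,0,15)=0, clip(2,0,15)=2, clip(1,0,15)=1, clip(0,0,15)=0, clip(1,0,15)=1, clip(3,0,15)=3 -> [0, 2, 1, 0, 1, 3]
Stage 3 (OFFSET -2): 0+-2=-2, 2+-2=0, 1+-2=-1, 0+-2=-2, 1+-2=-1, 3+-2=1 -> [-2, 0, -1, -2, -1, 1]

Answer: -2 0 -1 -2 -1 1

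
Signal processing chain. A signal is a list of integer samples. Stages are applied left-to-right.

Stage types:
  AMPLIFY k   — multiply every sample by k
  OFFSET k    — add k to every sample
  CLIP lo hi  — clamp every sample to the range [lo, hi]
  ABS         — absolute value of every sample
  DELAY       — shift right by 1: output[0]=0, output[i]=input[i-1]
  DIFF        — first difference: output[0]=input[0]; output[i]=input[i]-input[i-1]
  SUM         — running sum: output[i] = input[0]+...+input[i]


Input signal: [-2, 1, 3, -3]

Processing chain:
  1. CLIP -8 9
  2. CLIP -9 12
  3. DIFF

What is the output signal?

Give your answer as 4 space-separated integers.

Input: [-2, 1, 3, -3]
Stage 1 (CLIP -8 9): clip(-2,-8,9)=-2, clip(1,-8,9)=1, clip(3,-8,9)=3, clip(-3,-8,9)=-3 -> [-2, 1, 3, -3]
Stage 2 (CLIP -9 12): clip(-2,-9,12)=-2, clip(1,-9,12)=1, clip(3,-9,12)=3, clip(-3,-9,12)=-3 -> [-2, 1, 3, -3]
Stage 3 (DIFF): s[0]=-2, 1--2=3, 3-1=2, -3-3=-6 -> [-2, 3, 2, -6]

Answer: -2 3 2 -6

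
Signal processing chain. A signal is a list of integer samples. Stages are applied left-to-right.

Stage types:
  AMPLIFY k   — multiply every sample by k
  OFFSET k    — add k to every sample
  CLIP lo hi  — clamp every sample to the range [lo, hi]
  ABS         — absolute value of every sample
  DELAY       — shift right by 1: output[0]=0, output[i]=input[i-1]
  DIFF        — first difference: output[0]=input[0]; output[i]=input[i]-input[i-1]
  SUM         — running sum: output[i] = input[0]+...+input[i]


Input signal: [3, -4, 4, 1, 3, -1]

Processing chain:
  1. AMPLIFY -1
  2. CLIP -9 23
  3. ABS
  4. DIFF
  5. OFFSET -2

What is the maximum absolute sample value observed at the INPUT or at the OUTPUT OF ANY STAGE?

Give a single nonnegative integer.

Input: [3, -4, 4, 1, 3, -1] (max |s|=4)
Stage 1 (AMPLIFY -1): 3*-1=-3, -4*-1=4, 4*-1=-4, 1*-1=-1, 3*-1=-3, -1*-1=1 -> [-3, 4, -4, -1, -3, 1] (max |s|=4)
Stage 2 (CLIP -9 23): clip(-3,-9,23)=-3, clip(4,-9,23)=4, clip(-4,-9,23)=-4, clip(-1,-9,23)=-1, clip(-3,-9,23)=-3, clip(1,-9,23)=1 -> [-3, 4, -4, -1, -3, 1] (max |s|=4)
Stage 3 (ABS): |-3|=3, |4|=4, |-4|=4, |-1|=1, |-3|=3, |1|=1 -> [3, 4, 4, 1, 3, 1] (max |s|=4)
Stage 4 (DIFF): s[0]=3, 4-3=1, 4-4=0, 1-4=-3, 3-1=2, 1-3=-2 -> [3, 1, 0, -3, 2, -2] (max |s|=3)
Stage 5 (OFFSET -2): 3+-2=1, 1+-2=-1, 0+-2=-2, -3+-2=-5, 2+-2=0, -2+-2=-4 -> [1, -1, -2, -5, 0, -4] (max |s|=5)
Overall max amplitude: 5

Answer: 5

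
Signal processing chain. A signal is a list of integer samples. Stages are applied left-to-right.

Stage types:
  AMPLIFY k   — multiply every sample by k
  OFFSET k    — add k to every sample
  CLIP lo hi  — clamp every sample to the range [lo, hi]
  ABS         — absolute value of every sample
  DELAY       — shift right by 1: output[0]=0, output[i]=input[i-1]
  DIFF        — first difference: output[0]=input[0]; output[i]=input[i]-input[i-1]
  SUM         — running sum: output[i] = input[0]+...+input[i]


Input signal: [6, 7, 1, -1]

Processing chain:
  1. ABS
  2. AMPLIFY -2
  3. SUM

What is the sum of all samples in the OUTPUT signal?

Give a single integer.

Input: [6, 7, 1, -1]
Stage 1 (ABS): |6|=6, |7|=7, |1|=1, |-1|=1 -> [6, 7, 1, 1]
Stage 2 (AMPLIFY -2): 6*-2=-12, 7*-2=-14, 1*-2=-2, 1*-2=-2 -> [-12, -14, -2, -2]
Stage 3 (SUM): sum[0..0]=-12, sum[0..1]=-26, sum[0..2]=-28, sum[0..3]=-30 -> [-12, -26, -28, -30]
Output sum: -96

Answer: -96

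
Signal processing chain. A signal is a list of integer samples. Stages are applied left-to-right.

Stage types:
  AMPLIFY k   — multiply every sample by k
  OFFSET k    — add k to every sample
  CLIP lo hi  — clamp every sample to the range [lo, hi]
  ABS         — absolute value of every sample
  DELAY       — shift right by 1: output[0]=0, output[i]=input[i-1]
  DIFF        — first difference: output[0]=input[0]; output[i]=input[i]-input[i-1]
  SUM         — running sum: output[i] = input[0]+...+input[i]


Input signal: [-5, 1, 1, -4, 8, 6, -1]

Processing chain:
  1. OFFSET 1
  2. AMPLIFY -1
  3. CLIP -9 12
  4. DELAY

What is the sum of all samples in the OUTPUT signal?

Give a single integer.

Answer: -13

Derivation:
Input: [-5, 1, 1, -4, 8, 6, -1]
Stage 1 (OFFSET 1): -5+1=-4, 1+1=2, 1+1=2, -4+1=-3, 8+1=9, 6+1=7, -1+1=0 -> [-4, 2, 2, -3, 9, 7, 0]
Stage 2 (AMPLIFY -1): -4*-1=4, 2*-1=-2, 2*-1=-2, -3*-1=3, 9*-1=-9, 7*-1=-7, 0*-1=0 -> [4, -2, -2, 3, -9, -7, 0]
Stage 3 (CLIP -9 12): clip(4,-9,12)=4, clip(-2,-9,12)=-2, clip(-2,-9,12)=-2, clip(3,-9,12)=3, clip(-9,-9,12)=-9, clip(-7,-9,12)=-7, clip(0,-9,12)=0 -> [4, -2, -2, 3, -9, -7, 0]
Stage 4 (DELAY): [0, 4, -2, -2, 3, -9, -7] = [0, 4, -2, -2, 3, -9, -7] -> [0, 4, -2, -2, 3, -9, -7]
Output sum: -13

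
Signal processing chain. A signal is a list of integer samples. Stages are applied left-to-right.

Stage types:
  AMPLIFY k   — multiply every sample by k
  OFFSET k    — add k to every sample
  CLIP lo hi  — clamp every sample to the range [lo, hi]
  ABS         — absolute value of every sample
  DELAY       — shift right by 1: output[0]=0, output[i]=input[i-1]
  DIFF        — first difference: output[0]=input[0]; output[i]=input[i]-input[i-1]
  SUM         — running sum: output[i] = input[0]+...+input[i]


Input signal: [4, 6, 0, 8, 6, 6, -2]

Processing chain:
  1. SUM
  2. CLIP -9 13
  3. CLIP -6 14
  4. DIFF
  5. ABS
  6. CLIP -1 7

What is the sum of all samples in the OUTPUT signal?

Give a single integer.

Input: [4, 6, 0, 8, 6, 6, -2]
Stage 1 (SUM): sum[0..0]=4, sum[0..1]=10, sum[0..2]=10, sum[0..3]=18, sum[0..4]=24, sum[0..5]=30, sum[0..6]=28 -> [4, 10, 10, 18, 24, 30, 28]
Stage 2 (CLIP -9 13): clip(4,-9,13)=4, clip(10,-9,13)=10, clip(10,-9,13)=10, clip(18,-9,13)=13, clip(24,-9,13)=13, clip(30,-9,13)=13, clip(28,-9,13)=13 -> [4, 10, 10, 13, 13, 13, 13]
Stage 3 (CLIP -6 14): clip(4,-6,14)=4, clip(10,-6,14)=10, clip(10,-6,14)=10, clip(13,-6,14)=13, clip(13,-6,14)=13, clip(13,-6,14)=13, clip(13,-6,14)=13 -> [4, 10, 10, 13, 13, 13, 13]
Stage 4 (DIFF): s[0]=4, 10-4=6, 10-10=0, 13-10=3, 13-13=0, 13-13=0, 13-13=0 -> [4, 6, 0, 3, 0, 0, 0]
Stage 5 (ABS): |4|=4, |6|=6, |0|=0, |3|=3, |0|=0, |0|=0, |0|=0 -> [4, 6, 0, 3, 0, 0, 0]
Stage 6 (CLIP -1 7): clip(4,-1,7)=4, clip(6,-1,7)=6, clip(0,-1,7)=0, clip(3,-1,7)=3, clip(0,-1,7)=0, clip(0,-1,7)=0, clip(0,-1,7)=0 -> [4, 6, 0, 3, 0, 0, 0]
Output sum: 13

Answer: 13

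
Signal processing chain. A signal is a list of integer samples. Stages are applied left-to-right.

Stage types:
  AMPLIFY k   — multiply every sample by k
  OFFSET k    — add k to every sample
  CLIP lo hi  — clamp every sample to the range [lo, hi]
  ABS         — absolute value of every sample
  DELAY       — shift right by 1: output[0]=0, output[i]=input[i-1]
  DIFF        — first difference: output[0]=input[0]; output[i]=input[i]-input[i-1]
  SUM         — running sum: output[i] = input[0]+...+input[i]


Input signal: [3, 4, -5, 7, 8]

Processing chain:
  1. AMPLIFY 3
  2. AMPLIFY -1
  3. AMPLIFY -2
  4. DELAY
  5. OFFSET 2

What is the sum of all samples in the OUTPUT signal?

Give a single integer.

Input: [3, 4, -5, 7, 8]
Stage 1 (AMPLIFY 3): 3*3=9, 4*3=12, -5*3=-15, 7*3=21, 8*3=24 -> [9, 12, -15, 21, 24]
Stage 2 (AMPLIFY -1): 9*-1=-9, 12*-1=-12, -15*-1=15, 21*-1=-21, 24*-1=-24 -> [-9, -12, 15, -21, -24]
Stage 3 (AMPLIFY -2): -9*-2=18, -12*-2=24, 15*-2=-30, -21*-2=42, -24*-2=48 -> [18, 24, -30, 42, 48]
Stage 4 (DELAY): [0, 18, 24, -30, 42] = [0, 18, 24, -30, 42] -> [0, 18, 24, -30, 42]
Stage 5 (OFFSET 2): 0+2=2, 18+2=20, 24+2=26, -30+2=-28, 42+2=44 -> [2, 20, 26, -28, 44]
Output sum: 64

Answer: 64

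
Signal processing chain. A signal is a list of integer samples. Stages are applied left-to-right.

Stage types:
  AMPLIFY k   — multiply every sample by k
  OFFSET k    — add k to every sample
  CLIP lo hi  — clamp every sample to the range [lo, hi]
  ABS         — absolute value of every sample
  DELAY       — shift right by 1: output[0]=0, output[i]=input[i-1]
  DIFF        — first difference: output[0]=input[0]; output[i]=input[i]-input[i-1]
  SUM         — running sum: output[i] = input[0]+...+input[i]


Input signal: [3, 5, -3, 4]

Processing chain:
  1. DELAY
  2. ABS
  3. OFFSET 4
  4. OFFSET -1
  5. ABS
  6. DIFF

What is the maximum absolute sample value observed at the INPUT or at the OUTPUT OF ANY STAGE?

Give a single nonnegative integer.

Answer: 9

Derivation:
Input: [3, 5, -3, 4] (max |s|=5)
Stage 1 (DELAY): [0, 3, 5, -3] = [0, 3, 5, -3] -> [0, 3, 5, -3] (max |s|=5)
Stage 2 (ABS): |0|=0, |3|=3, |5|=5, |-3|=3 -> [0, 3, 5, 3] (max |s|=5)
Stage 3 (OFFSET 4): 0+4=4, 3+4=7, 5+4=9, 3+4=7 -> [4, 7, 9, 7] (max |s|=9)
Stage 4 (OFFSET -1): 4+-1=3, 7+-1=6, 9+-1=8, 7+-1=6 -> [3, 6, 8, 6] (max |s|=8)
Stage 5 (ABS): |3|=3, |6|=6, |8|=8, |6|=6 -> [3, 6, 8, 6] (max |s|=8)
Stage 6 (DIFF): s[0]=3, 6-3=3, 8-6=2, 6-8=-2 -> [3, 3, 2, -2] (max |s|=3)
Overall max amplitude: 9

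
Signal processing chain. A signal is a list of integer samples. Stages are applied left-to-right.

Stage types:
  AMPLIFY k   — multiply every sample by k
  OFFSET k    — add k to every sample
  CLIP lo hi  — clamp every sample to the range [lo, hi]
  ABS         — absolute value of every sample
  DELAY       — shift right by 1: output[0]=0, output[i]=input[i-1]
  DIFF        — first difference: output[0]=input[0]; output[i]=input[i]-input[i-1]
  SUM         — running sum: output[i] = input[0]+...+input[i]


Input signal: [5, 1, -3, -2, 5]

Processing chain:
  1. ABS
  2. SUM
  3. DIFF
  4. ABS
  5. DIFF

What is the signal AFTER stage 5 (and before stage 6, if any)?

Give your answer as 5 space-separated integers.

Input: [5, 1, -3, -2, 5]
Stage 1 (ABS): |5|=5, |1|=1, |-3|=3, |-2|=2, |5|=5 -> [5, 1, 3, 2, 5]
Stage 2 (SUM): sum[0..0]=5, sum[0..1]=6, sum[0..2]=9, sum[0..3]=11, sum[0..4]=16 -> [5, 6, 9, 11, 16]
Stage 3 (DIFF): s[0]=5, 6-5=1, 9-6=3, 11-9=2, 16-11=5 -> [5, 1, 3, 2, 5]
Stage 4 (ABS): |5|=5, |1|=1, |3|=3, |2|=2, |5|=5 -> [5, 1, 3, 2, 5]
Stage 5 (DIFF): s[0]=5, 1-5=-4, 3-1=2, 2-3=-1, 5-2=3 -> [5, -4, 2, -1, 3]

Answer: 5 -4 2 -1 3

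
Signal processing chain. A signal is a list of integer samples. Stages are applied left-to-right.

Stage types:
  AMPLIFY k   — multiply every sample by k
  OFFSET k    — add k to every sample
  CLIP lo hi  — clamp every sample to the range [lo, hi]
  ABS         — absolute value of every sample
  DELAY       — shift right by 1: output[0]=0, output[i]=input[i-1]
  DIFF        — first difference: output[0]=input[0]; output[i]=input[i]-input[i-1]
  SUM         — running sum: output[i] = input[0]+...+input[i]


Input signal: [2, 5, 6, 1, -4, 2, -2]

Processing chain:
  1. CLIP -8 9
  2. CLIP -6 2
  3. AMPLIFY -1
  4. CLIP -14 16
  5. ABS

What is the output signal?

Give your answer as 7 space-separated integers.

Answer: 2 2 2 1 4 2 2

Derivation:
Input: [2, 5, 6, 1, -4, 2, -2]
Stage 1 (CLIP -8 9): clip(2,-8,9)=2, clip(5,-8,9)=5, clip(6,-8,9)=6, clip(1,-8,9)=1, clip(-4,-8,9)=-4, clip(2,-8,9)=2, clip(-2,-8,9)=-2 -> [2, 5, 6, 1, -4, 2, -2]
Stage 2 (CLIP -6 2): clip(2,-6,2)=2, clip(5,-6,2)=2, clip(6,-6,2)=2, clip(1,-6,2)=1, clip(-4,-6,2)=-4, clip(2,-6,2)=2, clip(-2,-6,2)=-2 -> [2, 2, 2, 1, -4, 2, -2]
Stage 3 (AMPLIFY -1): 2*-1=-2, 2*-1=-2, 2*-1=-2, 1*-1=-1, -4*-1=4, 2*-1=-2, -2*-1=2 -> [-2, -2, -2, -1, 4, -2, 2]
Stage 4 (CLIP -14 16): clip(-2,-14,16)=-2, clip(-2,-14,16)=-2, clip(-2,-14,16)=-2, clip(-1,-14,16)=-1, clip(4,-14,16)=4, clip(-2,-14,16)=-2, clip(2,-14,16)=2 -> [-2, -2, -2, -1, 4, -2, 2]
Stage 5 (ABS): |-2|=2, |-2|=2, |-2|=2, |-1|=1, |4|=4, |-2|=2, |2|=2 -> [2, 2, 2, 1, 4, 2, 2]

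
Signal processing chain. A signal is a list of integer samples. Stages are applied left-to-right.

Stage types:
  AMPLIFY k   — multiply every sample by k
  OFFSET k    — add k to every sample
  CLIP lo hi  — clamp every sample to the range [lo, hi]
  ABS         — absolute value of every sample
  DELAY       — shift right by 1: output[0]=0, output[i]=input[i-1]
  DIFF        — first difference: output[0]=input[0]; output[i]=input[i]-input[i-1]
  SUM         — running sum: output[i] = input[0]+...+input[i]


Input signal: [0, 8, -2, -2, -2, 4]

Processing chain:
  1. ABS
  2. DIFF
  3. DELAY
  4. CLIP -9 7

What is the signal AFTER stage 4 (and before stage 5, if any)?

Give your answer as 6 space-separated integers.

Answer: 0 0 7 -6 0 0

Derivation:
Input: [0, 8, -2, -2, -2, 4]
Stage 1 (ABS): |0|=0, |8|=8, |-2|=2, |-2|=2, |-2|=2, |4|=4 -> [0, 8, 2, 2, 2, 4]
Stage 2 (DIFF): s[0]=0, 8-0=8, 2-8=-6, 2-2=0, 2-2=0, 4-2=2 -> [0, 8, -6, 0, 0, 2]
Stage 3 (DELAY): [0, 0, 8, -6, 0, 0] = [0, 0, 8, -6, 0, 0] -> [0, 0, 8, -6, 0, 0]
Stage 4 (CLIP -9 7): clip(0,-9,7)=0, clip(0,-9,7)=0, clip(8,-9,7)=7, clip(-6,-9,7)=-6, clip(0,-9,7)=0, clip(0,-9,7)=0 -> [0, 0, 7, -6, 0, 0]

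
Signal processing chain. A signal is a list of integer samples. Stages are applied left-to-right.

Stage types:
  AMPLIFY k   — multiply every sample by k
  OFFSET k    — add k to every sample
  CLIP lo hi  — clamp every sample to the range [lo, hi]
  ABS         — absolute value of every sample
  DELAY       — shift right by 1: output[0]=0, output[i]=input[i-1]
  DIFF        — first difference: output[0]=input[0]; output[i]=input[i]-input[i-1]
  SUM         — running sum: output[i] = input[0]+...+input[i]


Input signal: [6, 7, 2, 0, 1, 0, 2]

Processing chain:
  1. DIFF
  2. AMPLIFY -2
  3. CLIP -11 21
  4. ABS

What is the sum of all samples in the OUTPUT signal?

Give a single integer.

Answer: 35

Derivation:
Input: [6, 7, 2, 0, 1, 0, 2]
Stage 1 (DIFF): s[0]=6, 7-6=1, 2-7=-5, 0-2=-2, 1-0=1, 0-1=-1, 2-0=2 -> [6, 1, -5, -2, 1, -1, 2]
Stage 2 (AMPLIFY -2): 6*-2=-12, 1*-2=-2, -5*-2=10, -2*-2=4, 1*-2=-2, -1*-2=2, 2*-2=-4 -> [-12, -2, 10, 4, -2, 2, -4]
Stage 3 (CLIP -11 21): clip(-12,-11,21)=-11, clip(-2,-11,21)=-2, clip(10,-11,21)=10, clip(4,-11,21)=4, clip(-2,-11,21)=-2, clip(2,-11,21)=2, clip(-4,-11,21)=-4 -> [-11, -2, 10, 4, -2, 2, -4]
Stage 4 (ABS): |-11|=11, |-2|=2, |10|=10, |4|=4, |-2|=2, |2|=2, |-4|=4 -> [11, 2, 10, 4, 2, 2, 4]
Output sum: 35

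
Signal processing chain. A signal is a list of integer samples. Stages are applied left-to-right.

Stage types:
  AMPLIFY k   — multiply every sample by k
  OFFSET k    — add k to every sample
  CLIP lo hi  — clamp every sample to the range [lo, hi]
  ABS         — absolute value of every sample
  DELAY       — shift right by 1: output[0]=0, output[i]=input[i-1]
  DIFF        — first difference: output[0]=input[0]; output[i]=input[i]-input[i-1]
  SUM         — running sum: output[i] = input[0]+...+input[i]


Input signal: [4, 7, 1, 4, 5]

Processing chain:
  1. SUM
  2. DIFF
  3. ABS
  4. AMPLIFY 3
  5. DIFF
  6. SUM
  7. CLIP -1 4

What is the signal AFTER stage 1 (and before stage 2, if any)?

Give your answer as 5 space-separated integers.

Answer: 4 11 12 16 21

Derivation:
Input: [4, 7, 1, 4, 5]
Stage 1 (SUM): sum[0..0]=4, sum[0..1]=11, sum[0..2]=12, sum[0..3]=16, sum[0..4]=21 -> [4, 11, 12, 16, 21]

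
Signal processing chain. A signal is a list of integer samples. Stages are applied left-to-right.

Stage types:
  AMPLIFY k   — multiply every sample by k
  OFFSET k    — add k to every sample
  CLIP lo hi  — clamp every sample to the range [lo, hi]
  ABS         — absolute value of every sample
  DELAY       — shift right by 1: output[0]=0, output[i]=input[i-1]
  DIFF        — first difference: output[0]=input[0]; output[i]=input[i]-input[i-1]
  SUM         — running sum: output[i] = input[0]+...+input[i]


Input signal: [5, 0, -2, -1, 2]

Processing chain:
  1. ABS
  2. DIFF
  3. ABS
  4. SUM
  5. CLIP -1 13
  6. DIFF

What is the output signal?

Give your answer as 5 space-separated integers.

Input: [5, 0, -2, -1, 2]
Stage 1 (ABS): |5|=5, |0|=0, |-2|=2, |-1|=1, |2|=2 -> [5, 0, 2, 1, 2]
Stage 2 (DIFF): s[0]=5, 0-5=-5, 2-0=2, 1-2=-1, 2-1=1 -> [5, -5, 2, -1, 1]
Stage 3 (ABS): |5|=5, |-5|=5, |2|=2, |-1|=1, |1|=1 -> [5, 5, 2, 1, 1]
Stage 4 (SUM): sum[0..0]=5, sum[0..1]=10, sum[0..2]=12, sum[0..3]=13, sum[0..4]=14 -> [5, 10, 12, 13, 14]
Stage 5 (CLIP -1 13): clip(5,-1,13)=5, clip(10,-1,13)=10, clip(12,-1,13)=12, clip(13,-1,13)=13, clip(14,-1,13)=13 -> [5, 10, 12, 13, 13]
Stage 6 (DIFF): s[0]=5, 10-5=5, 12-10=2, 13-12=1, 13-13=0 -> [5, 5, 2, 1, 0]

Answer: 5 5 2 1 0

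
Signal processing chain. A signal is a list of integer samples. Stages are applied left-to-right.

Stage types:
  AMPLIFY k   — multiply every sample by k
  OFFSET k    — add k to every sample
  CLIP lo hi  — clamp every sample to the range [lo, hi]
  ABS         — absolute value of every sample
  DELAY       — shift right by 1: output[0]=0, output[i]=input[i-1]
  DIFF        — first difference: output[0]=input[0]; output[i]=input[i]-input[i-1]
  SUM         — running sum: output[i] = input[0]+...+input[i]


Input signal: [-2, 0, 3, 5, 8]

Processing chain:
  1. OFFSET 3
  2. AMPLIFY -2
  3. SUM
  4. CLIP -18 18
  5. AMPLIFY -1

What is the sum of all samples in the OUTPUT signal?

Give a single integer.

Input: [-2, 0, 3, 5, 8]
Stage 1 (OFFSET 3): -2+3=1, 0+3=3, 3+3=6, 5+3=8, 8+3=11 -> [1, 3, 6, 8, 11]
Stage 2 (AMPLIFY -2): 1*-2=-2, 3*-2=-6, 6*-2=-12, 8*-2=-16, 11*-2=-22 -> [-2, -6, -12, -16, -22]
Stage 3 (SUM): sum[0..0]=-2, sum[0..1]=-8, sum[0..2]=-20, sum[0..3]=-36, sum[0..4]=-58 -> [-2, -8, -20, -36, -58]
Stage 4 (CLIP -18 18): clip(-2,-18,18)=-2, clip(-8,-18,18)=-8, clip(-20,-18,18)=-18, clip(-36,-18,18)=-18, clip(-58,-18,18)=-18 -> [-2, -8, -18, -18, -18]
Stage 5 (AMPLIFY -1): -2*-1=2, -8*-1=8, -18*-1=18, -18*-1=18, -18*-1=18 -> [2, 8, 18, 18, 18]
Output sum: 64

Answer: 64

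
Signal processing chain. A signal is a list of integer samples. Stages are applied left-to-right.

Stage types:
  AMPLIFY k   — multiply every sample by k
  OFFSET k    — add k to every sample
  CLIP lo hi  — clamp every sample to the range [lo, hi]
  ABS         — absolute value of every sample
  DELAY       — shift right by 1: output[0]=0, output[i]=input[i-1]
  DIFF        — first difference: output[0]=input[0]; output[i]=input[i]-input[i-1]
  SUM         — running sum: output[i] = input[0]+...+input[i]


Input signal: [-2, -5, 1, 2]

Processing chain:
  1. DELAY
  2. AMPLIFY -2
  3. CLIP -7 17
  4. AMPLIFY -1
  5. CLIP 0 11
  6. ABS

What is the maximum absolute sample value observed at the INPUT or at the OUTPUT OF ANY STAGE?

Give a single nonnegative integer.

Answer: 10

Derivation:
Input: [-2, -5, 1, 2] (max |s|=5)
Stage 1 (DELAY): [0, -2, -5, 1] = [0, -2, -5, 1] -> [0, -2, -5, 1] (max |s|=5)
Stage 2 (AMPLIFY -2): 0*-2=0, -2*-2=4, -5*-2=10, 1*-2=-2 -> [0, 4, 10, -2] (max |s|=10)
Stage 3 (CLIP -7 17): clip(0,-7,17)=0, clip(4,-7,17)=4, clip(10,-7,17)=10, clip(-2,-7,17)=-2 -> [0, 4, 10, -2] (max |s|=10)
Stage 4 (AMPLIFY -1): 0*-1=0, 4*-1=-4, 10*-1=-10, -2*-1=2 -> [0, -4, -10, 2] (max |s|=10)
Stage 5 (CLIP 0 11): clip(0,0,11)=0, clip(-4,0,11)=0, clip(-10,0,11)=0, clip(2,0,11)=2 -> [0, 0, 0, 2] (max |s|=2)
Stage 6 (ABS): |0|=0, |0|=0, |0|=0, |2|=2 -> [0, 0, 0, 2] (max |s|=2)
Overall max amplitude: 10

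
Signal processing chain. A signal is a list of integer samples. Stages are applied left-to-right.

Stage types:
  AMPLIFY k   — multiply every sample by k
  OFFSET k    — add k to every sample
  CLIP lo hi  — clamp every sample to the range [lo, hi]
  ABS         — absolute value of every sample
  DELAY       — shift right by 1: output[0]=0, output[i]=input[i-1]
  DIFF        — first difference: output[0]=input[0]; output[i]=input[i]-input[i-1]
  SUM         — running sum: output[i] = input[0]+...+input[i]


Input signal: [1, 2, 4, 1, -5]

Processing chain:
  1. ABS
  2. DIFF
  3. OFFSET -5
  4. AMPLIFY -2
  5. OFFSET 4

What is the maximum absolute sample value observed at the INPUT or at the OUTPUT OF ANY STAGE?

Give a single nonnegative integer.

Answer: 20

Derivation:
Input: [1, 2, 4, 1, -5] (max |s|=5)
Stage 1 (ABS): |1|=1, |2|=2, |4|=4, |1|=1, |-5|=5 -> [1, 2, 4, 1, 5] (max |s|=5)
Stage 2 (DIFF): s[0]=1, 2-1=1, 4-2=2, 1-4=-3, 5-1=4 -> [1, 1, 2, -3, 4] (max |s|=4)
Stage 3 (OFFSET -5): 1+-5=-4, 1+-5=-4, 2+-5=-3, -3+-5=-8, 4+-5=-1 -> [-4, -4, -3, -8, -1] (max |s|=8)
Stage 4 (AMPLIFY -2): -4*-2=8, -4*-2=8, -3*-2=6, -8*-2=16, -1*-2=2 -> [8, 8, 6, 16, 2] (max |s|=16)
Stage 5 (OFFSET 4): 8+4=12, 8+4=12, 6+4=10, 16+4=20, 2+4=6 -> [12, 12, 10, 20, 6] (max |s|=20)
Overall max amplitude: 20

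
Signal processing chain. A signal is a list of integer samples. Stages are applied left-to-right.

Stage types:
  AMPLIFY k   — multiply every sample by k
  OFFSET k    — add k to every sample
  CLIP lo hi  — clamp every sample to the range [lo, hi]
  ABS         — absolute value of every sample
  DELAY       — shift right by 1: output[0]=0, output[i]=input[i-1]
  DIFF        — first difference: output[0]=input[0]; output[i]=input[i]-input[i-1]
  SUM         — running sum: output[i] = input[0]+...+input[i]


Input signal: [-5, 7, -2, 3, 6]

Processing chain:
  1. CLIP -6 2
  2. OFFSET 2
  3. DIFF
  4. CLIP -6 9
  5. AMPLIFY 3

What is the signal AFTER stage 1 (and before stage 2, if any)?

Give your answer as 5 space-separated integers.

Input: [-5, 7, -2, 3, 6]
Stage 1 (CLIP -6 2): clip(-5,-6,2)=-5, clip(7,-6,2)=2, clip(-2,-6,2)=-2, clip(3,-6,2)=2, clip(6,-6,2)=2 -> [-5, 2, -2, 2, 2]

Answer: -5 2 -2 2 2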